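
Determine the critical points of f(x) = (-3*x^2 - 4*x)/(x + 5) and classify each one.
f'(x) = (-3*x^2 - 30*x - 20)/(x^2 + 10*x + 25)

Solve f'(x) = 0:
  f'(x) = -(3*x^2 + 30*x + 20)/(x + 5)^2; the denominator is positive wherever f is defined, so f'(x) = 0 ⇔ -3*x^2 - 30*x - 20 = 0.
  3*x^2 + 30*x + 20 = 0 has no rational roots; quadratic formula: x = (-30 ± √660)/6.
  ⇒ x = -5 - sqrt(165)/3 ≈ -9.2817, -5 + sqrt(165)/3 ≈ -0.7183

f''(x) = -110/(x^3 + 15*x^2 + 75*x + 125)
Second-derivative test at each critical point:
  f''(-9.2817) = 1.4013 > 0 → local minimum
  f''(-0.7183) = -1.4013 < 0 → local maximum

Critical points: x = -5 - sqrt(165)/3 ≈ -9.2817 (local minimum); x = -5 + sqrt(165)/3 ≈ -0.7183 (local maximum)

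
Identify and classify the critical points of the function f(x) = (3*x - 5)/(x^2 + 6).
f'(x) = (-3*x^2 + 10*x + 18)/(x^4 + 12*x^2 + 36)

Solve f'(x) = 0:
  f'(x) = -(3*x^2 - 10*x - 18)/(x^2 + 6)^2; the denominator is positive wherever f is defined, so f'(x) = 0 ⇔ -3*x^2 + 10*x + 18 = 0.
  3*x^2 - 10*x - 18 = 0 has no rational roots; quadratic formula: x = (10 ± √316)/6.
  ⇒ x = 5/3 - sqrt(79)/3 ≈ -1.2961, 5/3 + sqrt(79)/3 ≈ 4.6294

f''(x) = 2*(4*x^2*(3*x - 5) + (5 - 9*x)*(x^2 + 6))/(x^2 + 6)^3
Second-derivative test at each critical point:
  f''(-1.2961) = 0.3014 > 0 → local minimum
  f''(4.6294) = -0.0236 < 0 → local maximum

Critical points: x = 5/3 - sqrt(79)/3 ≈ -1.2961 (local minimum); x = 5/3 + sqrt(79)/3 ≈ 4.6294 (local maximum)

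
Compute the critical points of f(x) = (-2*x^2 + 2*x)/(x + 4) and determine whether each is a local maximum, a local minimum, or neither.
f'(x) = 2*(-x^2 - 8*x + 4)/(x^2 + 8*x + 16)

Solve f'(x) = 0:
  f'(x) = -2*(x^2 + 8*x - 4)/(x + 4)^2; the denominator is positive wherever f is defined, so f'(x) = 0 ⇔ -2*x^2 - 16*x + 8 = 0.
  Factor: -2*x^2 - 16*x + 8 = -2*(x^2 + 8*x - 4); x^2 + 8*x - 4 = 0 has no rational roots; quadratic formula: x = (-8 ± √80)/2.
  ⇒ x = -2*sqrt(5) - 4 ≈ -8.4721, -4 + 2*sqrt(5) ≈ 0.4721

f''(x) = -80/(x^3 + 12*x^2 + 48*x + 64)
Second-derivative test at each critical point:
  f''(-8.4721) = 0.8944 > 0 → local minimum
  f''(0.4721) = -0.8944 < 0 → local maximum

Critical points: x = -2*sqrt(5) - 4 ≈ -8.4721 (local minimum); x = -4 + 2*sqrt(5) ≈ 0.4721 (local maximum)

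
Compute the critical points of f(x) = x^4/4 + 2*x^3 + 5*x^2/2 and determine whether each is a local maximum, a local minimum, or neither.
f'(x) = x*(x^2 + 6*x + 5)

Solve f'(x) = 0:
  Factor: x^3 + 6*x^2 + 5*x = x*(x + 1)*(x + 5) = 0.
  ⇒ x = -5, -1, 0

f''(x) = 3*x^2 + 12*x + 5
Second-derivative test at each critical point:
  f''(-5) = 20 > 0 → local minimum
  f''(-1) = -4 < 0 → local maximum
  f''(0) = 5 > 0 → local minimum

Critical points: x = -5 (local minimum); x = -1 (local maximum); x = 0 (local minimum)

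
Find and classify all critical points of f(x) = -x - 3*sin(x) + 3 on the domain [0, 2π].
f'(x) = -3*cos(x) - 1

Solve f'(x) = 0 on [0, 2π]:
  f'(x) = 0 ⇔ cos(x) = -1/3, i.e. x = ±arccos(-1/3) + 2nπ; keep the solutions lying in [0, 2π].
  ⇒ x = acos(-1/3) ≈ 1.9106, -acos(-1/3) + 2*pi ≈ 4.3726

f''(x) = 3*sin(x)
Second-derivative test at each critical point:
  f''(1.9106) = 2.8284 > 0 → local minimum
  f''(4.3726) = -2.8284 < 0 → local maximum

Critical points: x = acos(-1/3) ≈ 1.9106 (local minimum); x = -acos(-1/3) + 2*pi ≈ 4.3726 (local maximum)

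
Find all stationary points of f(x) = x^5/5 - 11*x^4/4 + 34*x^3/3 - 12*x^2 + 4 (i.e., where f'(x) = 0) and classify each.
f'(x) = x*(x^3 - 11*x^2 + 34*x - 24)

Solve f'(x) = 0:
  Factor: x^4 - 11*x^3 + 34*x^2 - 24*x = x*(x - 6)*(x - 4)*(x - 1) = 0.
  ⇒ x = 0, 1, 4, 6

f''(x) = 4*x^3 - 33*x^2 + 68*x - 24
Second-derivative test at each critical point:
  f''(0) = -24 < 0 → local maximum
  f''(1) = 15 > 0 → local minimum
  f''(4) = -24 < 0 → local maximum
  f''(6) = 60 > 0 → local minimum

Critical points: x = 0 (local maximum); x = 1 (local minimum); x = 4 (local maximum); x = 6 (local minimum)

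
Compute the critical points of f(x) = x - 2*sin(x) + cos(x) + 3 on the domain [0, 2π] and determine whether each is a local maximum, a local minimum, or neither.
f'(x) = -sin(x) - 2*cos(x) + 1

Solve f'(x) = 0 on [0, 2π]:
  f'(x) = 0 ⇔ -sin(x) - 2*cos(x) = -1. Write the left side as R·cos(x + φ) with R = √((-2)² + 1²) = sqrt(5), cos φ = -2*sqrt(5)/5, sin φ = sqrt(5)/5; then cos(x + φ) = -sqrt(5)/5. Solve for x and keep the solutions lying in [0, 2π].
  ⇒ x = pi/2 ≈ 1.5708, -atan(3/4) + 2*pi ≈ 5.6397

f''(x) = 2*sin(x) - cos(x)
Second-derivative test at each critical point:
  f''(1.5708) = 2 > 0 → local minimum
  f''(5.6397) = -2 < 0 → local maximum

Critical points: x = pi/2 ≈ 1.5708 (local minimum); x = -atan(3/4) + 2*pi ≈ 5.6397 (local maximum)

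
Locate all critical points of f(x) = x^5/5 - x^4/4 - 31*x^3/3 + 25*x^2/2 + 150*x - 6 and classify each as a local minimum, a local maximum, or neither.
f'(x) = x^4 - x^3 - 31*x^2 + 25*x + 150

Solve f'(x) = 0:
  Factor: x^4 - x^3 - 31*x^2 + 25*x + 150 = (x - 5)*(x - 3)*(x + 2)*(x + 5) = 0.
  ⇒ x = -5, -2, 3, 5

f''(x) = 4*x^3 - 3*x^2 - 62*x + 25
Second-derivative test at each critical point:
  f''(-5) = -240 < 0 → local maximum
  f''(-2) = 105 > 0 → local minimum
  f''(3) = -80 < 0 → local maximum
  f''(5) = 140 > 0 → local minimum

Critical points: x = -5 (local maximum); x = -2 (local minimum); x = 3 (local maximum); x = 5 (local minimum)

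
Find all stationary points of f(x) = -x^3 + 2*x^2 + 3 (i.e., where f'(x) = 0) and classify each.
f'(x) = x*(4 - 3*x)

Solve f'(x) = 0:
  Factor: -3*x^2 + 4*x = -x*(3*x - 4) = 0.
  ⇒ x = 0, 4/3

f''(x) = 4 - 6*x
Second-derivative test at each critical point:
  f''(0) = 4 > 0 → local minimum
  f''(4/3) = -4 < 0 → local maximum

Critical points: x = 0 (local minimum); x = 4/3 (local maximum)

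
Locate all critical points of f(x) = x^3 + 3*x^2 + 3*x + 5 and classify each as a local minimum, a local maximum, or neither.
f'(x) = 3*x^2 + 6*x + 3

Solve f'(x) = 0:
  Factor: 3*x^2 + 6*x + 3 = 3*(x + 1)^2 = 0.
  ⇒ x = -1

f''(x) = 6*x + 6
Second-derivative test at each critical point:
  f''(-1) = 0, so the second-derivative test is inconclusive; use the first-derivative test: f'(-5/4) = 0.1875, f'(-3/4) = 0.1875 — f' is positive on both sides (no sign change) → neither a local maximum nor a local minimum

Critical points: x = -1 (neither)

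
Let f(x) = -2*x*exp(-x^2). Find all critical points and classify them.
f'(x) = 2*(2*x^2 - 1)*exp(-x^2)

Solve f'(x) = 0:
  f'(x) = (4*x^2 - 2)·exp(-x^2) and exp(-x^2) > 0 for every x, so f'(x) = 0 ⇔ 4*x^2 - 2 = 0.
  Factor: 4*x^2 - 2 = 2*(2*x^2 - 1); 2*x^2 - 1 = 0 has no rational roots; quadratic formula: x = (0 ± √8)/4.
  ⇒ x = -sqrt(2)/2 ≈ -0.7071, sqrt(2)/2 ≈ 0.7071

f''(x) = (-8*x^3 + 12*x)*exp(-x^2)
Second-derivative test at each critical point:
  f''(-0.7071) = -3.4311 < 0 → local maximum
  f''(0.7071) = 3.4311 > 0 → local minimum

Critical points: x = -sqrt(2)/2 ≈ -0.7071 (local maximum); x = sqrt(2)/2 ≈ 0.7071 (local minimum)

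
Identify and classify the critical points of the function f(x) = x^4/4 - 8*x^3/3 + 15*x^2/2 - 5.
f'(x) = x*(x^2 - 8*x + 15)

Solve f'(x) = 0:
  Factor: x^3 - 8*x^2 + 15*x = x*(x - 5)*(x - 3) = 0.
  ⇒ x = 0, 3, 5

f''(x) = 3*x^2 - 16*x + 15
Second-derivative test at each critical point:
  f''(0) = 15 > 0 → local minimum
  f''(3) = -6 < 0 → local maximum
  f''(5) = 10 > 0 → local minimum

Critical points: x = 0 (local minimum); x = 3 (local maximum); x = 5 (local minimum)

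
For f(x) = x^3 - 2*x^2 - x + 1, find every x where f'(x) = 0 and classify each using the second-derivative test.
f'(x) = 3*x^2 - 4*x - 1

Solve f'(x) = 0:
  3*x^2 - 4*x - 1 = 0 has no rational roots; quadratic formula: x = (4 ± √28)/6.
  ⇒ x = 2/3 - sqrt(7)/3 ≈ -0.2153, 2/3 + sqrt(7)/3 ≈ 1.5486

f''(x) = 6*x - 4
Second-derivative test at each critical point:
  f''(-0.2153) = -5.2915 < 0 → local maximum
  f''(1.5486) = 5.2915 > 0 → local minimum

Critical points: x = 2/3 - sqrt(7)/3 ≈ -0.2153 (local maximum); x = 2/3 + sqrt(7)/3 ≈ 1.5486 (local minimum)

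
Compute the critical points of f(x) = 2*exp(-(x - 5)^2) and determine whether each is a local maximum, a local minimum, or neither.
f'(x) = 4*(5 - x)*exp(-(x - 5)^2)

Solve f'(x) = 0:
  f'(x) = (20 - 4*x)·exp(-(x - 5)^2) and exp(-(x - 5)^2) > 0 for every x, so f'(x) = 0 ⇔ 20 - 4*x = 0.
  Factor: 20 - 4*x = -4*(x - 5) = 0.
  ⇒ x = 5

f''(x) = 4*(2*(x - 5)^2 - 1)*exp(-(x - 5)^2)
Second-derivative test at each critical point:
  f''(5) = -4 < 0 → local maximum

Critical points: x = 5 (local maximum)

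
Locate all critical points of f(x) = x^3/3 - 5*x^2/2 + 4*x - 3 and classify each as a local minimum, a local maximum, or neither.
f'(x) = x^2 - 5*x + 4

Solve f'(x) = 0:
  Factor: x^2 - 5*x + 4 = (x - 4)*(x - 1) = 0.
  ⇒ x = 1, 4

f''(x) = 2*x - 5
Second-derivative test at each critical point:
  f''(1) = -3 < 0 → local maximum
  f''(4) = 3 > 0 → local minimum

Critical points: x = 1 (local maximum); x = 4 (local minimum)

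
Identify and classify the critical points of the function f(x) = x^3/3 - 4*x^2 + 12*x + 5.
f'(x) = x^2 - 8*x + 12

Solve f'(x) = 0:
  Factor: x^2 - 8*x + 12 = (x - 6)*(x - 2) = 0.
  ⇒ x = 2, 6

f''(x) = 2*x - 8
Second-derivative test at each critical point:
  f''(2) = -4 < 0 → local maximum
  f''(6) = 4 > 0 → local minimum

Critical points: x = 2 (local maximum); x = 6 (local minimum)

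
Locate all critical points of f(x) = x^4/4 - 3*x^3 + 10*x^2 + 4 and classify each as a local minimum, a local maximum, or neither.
f'(x) = x*(x^2 - 9*x + 20)

Solve f'(x) = 0:
  Factor: x^3 - 9*x^2 + 20*x = x*(x - 5)*(x - 4) = 0.
  ⇒ x = 0, 4, 5

f''(x) = 3*x^2 - 18*x + 20
Second-derivative test at each critical point:
  f''(0) = 20 > 0 → local minimum
  f''(4) = -4 < 0 → local maximum
  f''(5) = 5 > 0 → local minimum

Critical points: x = 0 (local minimum); x = 4 (local maximum); x = 5 (local minimum)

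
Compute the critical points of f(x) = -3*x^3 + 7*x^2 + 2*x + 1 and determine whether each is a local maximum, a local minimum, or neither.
f'(x) = -9*x^2 + 14*x + 2

Solve f'(x) = 0:
  9*x^2 - 14*x - 2 = 0 has no rational roots; quadratic formula: x = (14 ± √268)/18.
  ⇒ x = 7/9 - sqrt(67)/9 ≈ -0.1317, 7/9 + sqrt(67)/9 ≈ 1.6873

f''(x) = 14 - 18*x
Second-derivative test at each critical point:
  f''(-0.1317) = 16.3707 > 0 → local minimum
  f''(1.6873) = -16.3707 < 0 → local maximum

Critical points: x = 7/9 - sqrt(67)/9 ≈ -0.1317 (local minimum); x = 7/9 + sqrt(67)/9 ≈ 1.6873 (local maximum)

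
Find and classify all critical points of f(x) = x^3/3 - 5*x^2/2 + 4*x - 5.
f'(x) = x^2 - 5*x + 4

Solve f'(x) = 0:
  Factor: x^2 - 5*x + 4 = (x - 4)*(x - 1) = 0.
  ⇒ x = 1, 4

f''(x) = 2*x - 5
Second-derivative test at each critical point:
  f''(1) = -3 < 0 → local maximum
  f''(4) = 3 > 0 → local minimum

Critical points: x = 1 (local maximum); x = 4 (local minimum)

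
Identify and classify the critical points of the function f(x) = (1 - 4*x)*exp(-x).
f'(x) = (4*x - 5)*exp(-x)

Solve f'(x) = 0:
  f'(x) = (4*x - 5)·exp(-x) and exp(-x) > 0 for every x, so f'(x) = 0 ⇔ 4*x - 5 = 0.
  4*x - 5 = 0.
  ⇒ x = 5/4

f''(x) = (9 - 4*x)*exp(-x)
Second-derivative test at each critical point:
  f''(5/4) = 1.1460 > 0 → local minimum

Critical points: x = 5/4 (local minimum)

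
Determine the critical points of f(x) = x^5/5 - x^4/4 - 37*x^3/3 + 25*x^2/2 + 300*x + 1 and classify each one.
f'(x) = x^4 - x^3 - 37*x^2 + 25*x + 300

Solve f'(x) = 0:
  Factor: x^4 - x^3 - 37*x^2 + 25*x + 300 = (x - 5)*(x - 4)*(x + 3)*(x + 5) = 0.
  ⇒ x = -5, -3, 4, 5

f''(x) = 4*x^3 - 3*x^2 - 74*x + 25
Second-derivative test at each critical point:
  f''(-5) = -180 < 0 → local maximum
  f''(-3) = 112 > 0 → local minimum
  f''(4) = -63 < 0 → local maximum
  f''(5) = 80 > 0 → local minimum

Critical points: x = -5 (local maximum); x = -3 (local minimum); x = 4 (local maximum); x = 5 (local minimum)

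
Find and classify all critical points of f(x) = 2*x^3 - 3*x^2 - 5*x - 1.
f'(x) = 6*x^2 - 6*x - 5

Solve f'(x) = 0:
  6*x^2 - 6*x - 5 = 0 has no rational roots; quadratic formula: x = (6 ± √156)/12.
  ⇒ x = 1/2 - sqrt(39)/6 ≈ -0.5408, 1/2 + sqrt(39)/6 ≈ 1.5408

f''(x) = 12*x - 6
Second-derivative test at each critical point:
  f''(-0.5408) = -12.4900 < 0 → local maximum
  f''(1.5408) = 12.4900 > 0 → local minimum

Critical points: x = 1/2 - sqrt(39)/6 ≈ -0.5408 (local maximum); x = 1/2 + sqrt(39)/6 ≈ 1.5408 (local minimum)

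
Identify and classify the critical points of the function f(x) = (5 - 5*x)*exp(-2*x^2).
f'(x) = 5*(4*x*(x - 1) - 1)*exp(-2*x^2)

Solve f'(x) = 0:
  f'(x) = (20*x^2 - 20*x - 5)·exp(-2*x^2) and exp(-2*x^2) > 0 for every x, so f'(x) = 0 ⇔ 20*x^2 - 20*x - 5 = 0.
  Factor: 20*x^2 - 20*x - 5 = 5*(4*x^2 - 4*x - 1); 4*x^2 - 4*x - 1 = 0 has no rational roots; quadratic formula: x = (4 ± √32)/8.
  ⇒ x = 1/2 - sqrt(2)/2 ≈ -0.2071, 1/2 + sqrt(2)/2 ≈ 1.2071

f''(x) = 20*(4*x^2*(1 - x) + 3*x - 1)*exp(-2*x^2)
Second-derivative test at each critical point:
  f''(-0.2071) = -25.9590 < 0 → local maximum
  f''(1.2071) = 1.5343 > 0 → local minimum

Critical points: x = 1/2 - sqrt(2)/2 ≈ -0.2071 (local maximum); x = 1/2 + sqrt(2)/2 ≈ 1.2071 (local minimum)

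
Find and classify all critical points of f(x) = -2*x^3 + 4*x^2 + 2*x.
f'(x) = -6*x^2 + 8*x + 2

Solve f'(x) = 0:
  Factor: -6*x^2 + 8*x + 2 = -2*(3*x^2 - 4*x - 1); 3*x^2 - 4*x - 1 = 0 has no rational roots; quadratic formula: x = (4 ± √28)/6.
  ⇒ x = 2/3 - sqrt(7)/3 ≈ -0.2153, 2/3 + sqrt(7)/3 ≈ 1.5486

f''(x) = 8 - 12*x
Second-derivative test at each critical point:
  f''(-0.2153) = 10.5830 > 0 → local minimum
  f''(1.5486) = -10.5830 < 0 → local maximum

Critical points: x = 2/3 - sqrt(7)/3 ≈ -0.2153 (local minimum); x = 2/3 + sqrt(7)/3 ≈ 1.5486 (local maximum)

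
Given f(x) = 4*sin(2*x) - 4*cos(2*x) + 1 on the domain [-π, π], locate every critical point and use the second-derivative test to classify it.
f'(x) = 8*sqrt(2)*sin(2*x + pi/4)

Solve f'(x) = 0 on [-π, π]:
  f'(x) = 0 ⇔ 4*cos(2*x) = -4*sin(2*x) ⇔ tan(2*x) = -1, i.e. 2*x = arctan(-1) + nπ; keep the solutions lying in [-π, π].
  ⇒ x = -5*pi/8 ≈ -1.9635, -pi/8 ≈ -0.3927, 3*pi/8 ≈ 1.1781, 7*pi/8 ≈ 2.7489

f''(x) = 16*sqrt(2)*cos(2*x + pi/4)
Second-derivative test at each critical point:
  f''(-1.9635) = -22.6274 < 0 → local maximum
  f''(-0.3927) = 22.6274 > 0 → local minimum
  f''(1.1781) = -22.6274 < 0 → local maximum
  f''(2.7489) = 22.6274 > 0 → local minimum

Critical points: x = -5*pi/8 ≈ -1.9635 (local maximum); x = -pi/8 ≈ -0.3927 (local minimum); x = 3*pi/8 ≈ 1.1781 (local maximum); x = 7*pi/8 ≈ 2.7489 (local minimum)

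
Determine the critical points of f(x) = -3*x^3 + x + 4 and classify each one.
f'(x) = 1 - 9*x^2

Solve f'(x) = 0:
  Factor: 1 - 9*x^2 = -(3*x - 1)*(3*x + 1) = 0.
  ⇒ x = -1/3, 1/3

f''(x) = -18*x
Second-derivative test at each critical point:
  f''(-1/3) = 6 > 0 → local minimum
  f''(1/3) = -6 < 0 → local maximum

Critical points: x = -1/3 (local minimum); x = 1/3 (local maximum)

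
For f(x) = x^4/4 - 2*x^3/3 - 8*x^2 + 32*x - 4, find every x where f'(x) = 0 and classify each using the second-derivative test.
f'(x) = x^3 - 2*x^2 - 16*x + 32

Solve f'(x) = 0:
  Factor: x^3 - 2*x^2 - 16*x + 32 = (x - 4)*(x - 2)*(x + 4) = 0.
  ⇒ x = -4, 2, 4

f''(x) = 3*x^2 - 4*x - 16
Second-derivative test at each critical point:
  f''(-4) = 48 > 0 → local minimum
  f''(2) = -12 < 0 → local maximum
  f''(4) = 16 > 0 → local minimum

Critical points: x = -4 (local minimum); x = 2 (local maximum); x = 4 (local minimum)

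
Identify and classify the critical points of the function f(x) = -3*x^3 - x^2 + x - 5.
f'(x) = -9*x^2 - 2*x + 1

Solve f'(x) = 0:
  9*x^2 + 2*x - 1 = 0 has no rational roots; quadratic formula: x = (-2 ± √40)/18.
  ⇒ x = -sqrt(10)/9 - 1/9 ≈ -0.4625, -1/9 + sqrt(10)/9 ≈ 0.2403

f''(x) = -18*x - 2
Second-derivative test at each critical point:
  f''(-0.4625) = 6.3246 > 0 → local minimum
  f''(0.2403) = -6.3246 < 0 → local maximum

Critical points: x = -sqrt(10)/9 - 1/9 ≈ -0.4625 (local minimum); x = -1/9 + sqrt(10)/9 ≈ 0.2403 (local maximum)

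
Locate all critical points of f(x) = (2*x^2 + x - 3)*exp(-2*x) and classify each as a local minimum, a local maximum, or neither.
f'(x) = (-4*x^2 + 2*x + 7)*exp(-2*x)

Solve f'(x) = 0:
  f'(x) = (-4*x^2 + 2*x + 7)·exp(-2*x) and exp(-2*x) > 0 for every x, so f'(x) = 0 ⇔ -4*x^2 + 2*x + 7 = 0.
  4*x^2 - 2*x - 7 = 0 has no rational roots; quadratic formula: x = (2 ± √116)/8.
  ⇒ x = 1/4 - sqrt(29)/4 ≈ -1.0963, 1/4 + sqrt(29)/4 ≈ 1.5963

f''(x) = 4*(2*x^2 - 3*x - 3)*exp(-2*x)
Second-derivative test at each critical point:
  f''(-1.0963) = 96.4840 > 0 → local minimum
  f''(1.5963) = -0.4423 < 0 → local maximum

Critical points: x = 1/4 - sqrt(29)/4 ≈ -1.0963 (local minimum); x = 1/4 + sqrt(29)/4 ≈ 1.5963 (local maximum)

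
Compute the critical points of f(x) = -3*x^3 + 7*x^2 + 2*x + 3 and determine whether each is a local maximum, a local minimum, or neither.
f'(x) = -9*x^2 + 14*x + 2

Solve f'(x) = 0:
  9*x^2 - 14*x - 2 = 0 has no rational roots; quadratic formula: x = (14 ± √268)/18.
  ⇒ x = 7/9 - sqrt(67)/9 ≈ -0.1317, 7/9 + sqrt(67)/9 ≈ 1.6873

f''(x) = 14 - 18*x
Second-derivative test at each critical point:
  f''(-0.1317) = 16.3707 > 0 → local minimum
  f''(1.6873) = -16.3707 < 0 → local maximum

Critical points: x = 7/9 - sqrt(67)/9 ≈ -0.1317 (local minimum); x = 7/9 + sqrt(67)/9 ≈ 1.6873 (local maximum)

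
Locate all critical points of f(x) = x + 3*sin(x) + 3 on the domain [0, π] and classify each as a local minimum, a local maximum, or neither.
f'(x) = 3*cos(x) + 1

Solve f'(x) = 0 on [0, π]:
  f'(x) = 0 ⇔ cos(x) = -1/3, i.e. x = ±arccos(-1/3) + 2nπ; keep the solutions lying in [0, π].
  ⇒ x = acos(-1/3) ≈ 1.9106

f''(x) = -3*sin(x)
Second-derivative test at each critical point:
  f''(1.9106) = -2.8284 < 0 → local maximum

Critical points: x = acos(-1/3) ≈ 1.9106 (local maximum)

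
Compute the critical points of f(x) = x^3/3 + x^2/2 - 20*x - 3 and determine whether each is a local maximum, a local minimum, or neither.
f'(x) = x^2 + x - 20

Solve f'(x) = 0:
  Factor: x^2 + x - 20 = (x - 4)*(x + 5) = 0.
  ⇒ x = -5, 4

f''(x) = 2*x + 1
Second-derivative test at each critical point:
  f''(-5) = -9 < 0 → local maximum
  f''(4) = 9 > 0 → local minimum

Critical points: x = -5 (local maximum); x = 4 (local minimum)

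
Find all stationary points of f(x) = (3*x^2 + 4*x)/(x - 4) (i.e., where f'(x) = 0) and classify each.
f'(x) = (3*x^2 - 24*x - 16)/(x^2 - 8*x + 16)

Solve f'(x) = 0:
  f'(x) = (3*x^2 - 24*x - 16)/(x - 4)^2; the denominator is positive wherever f is defined, so f'(x) = 0 ⇔ 3*x^2 - 24*x - 16 = 0.
  3*x^2 - 24*x - 16 = 0 has no rational roots; quadratic formula: x = (24 ± √768)/6.
  ⇒ x = 4 - 8*sqrt(3)/3 ≈ -0.6188, 4 + 8*sqrt(3)/3 ≈ 8.6188

f''(x) = 128/(x^3 - 12*x^2 + 48*x - 64)
Second-derivative test at each critical point:
  f''(-0.6188) = -1.2990 < 0 → local maximum
  f''(8.6188) = 1.2990 > 0 → local minimum

Critical points: x = 4 - 8*sqrt(3)/3 ≈ -0.6188 (local maximum); x = 4 + 8*sqrt(3)/3 ≈ 8.6188 (local minimum)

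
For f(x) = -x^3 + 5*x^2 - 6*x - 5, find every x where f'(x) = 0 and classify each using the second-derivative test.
f'(x) = -3*x^2 + 10*x - 6

Solve f'(x) = 0:
  3*x^2 - 10*x + 6 = 0 has no rational roots; quadratic formula: x = (10 ± √28)/6.
  ⇒ x = 5/3 - sqrt(7)/3 ≈ 0.7847, sqrt(7)/3 + 5/3 ≈ 2.5486

f''(x) = 10 - 6*x
Second-derivative test at each critical point:
  f''(0.7847) = 5.2915 > 0 → local minimum
  f''(2.5486) = -5.2915 < 0 → local maximum

Critical points: x = 5/3 - sqrt(7)/3 ≈ 0.7847 (local minimum); x = sqrt(7)/3 + 5/3 ≈ 2.5486 (local maximum)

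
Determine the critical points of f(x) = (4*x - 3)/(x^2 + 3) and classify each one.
f'(x) = 2*(-2*x^2 + 3*x + 6)/(x^4 + 6*x^2 + 9)

Solve f'(x) = 0:
  f'(x) = -2*(2*x^2 - 3*x - 6)/(x^2 + 3)^2; the denominator is positive wherever f is defined, so f'(x) = 0 ⇔ -4*x^2 + 6*x + 12 = 0.
  Factor: -4*x^2 + 6*x + 12 = -2*(2*x^2 - 3*x - 6); 2*x^2 - 3*x - 6 = 0 has no rational roots; quadratic formula: x = (3 ± √57)/4.
  ⇒ x = 3/4 - sqrt(57)/4 ≈ -1.1375, 3/4 + sqrt(57)/4 ≈ 2.6375

f''(x) = 2*(4*x^2*(4*x - 3) + 3*(1 - 4*x)*(x^2 + 3))/(x^2 + 3)^3
Second-derivative test at each critical point:
  f''(-1.1375) = 0.8190 > 0 → local minimum
  f''(2.6375) = -0.1523 < 0 → local maximum

Critical points: x = 3/4 - sqrt(57)/4 ≈ -1.1375 (local minimum); x = 3/4 + sqrt(57)/4 ≈ 2.6375 (local maximum)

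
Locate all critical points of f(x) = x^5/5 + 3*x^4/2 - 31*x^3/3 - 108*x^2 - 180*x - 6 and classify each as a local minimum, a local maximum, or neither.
f'(x) = x^4 + 6*x^3 - 31*x^2 - 216*x - 180

Solve f'(x) = 0:
  Factor: x^4 + 6*x^3 - 31*x^2 - 216*x - 180 = (x - 6)*(x + 1)*(x + 5)*(x + 6) = 0.
  ⇒ x = -6, -5, -1, 6

f''(x) = 4*x^3 + 18*x^2 - 62*x - 216
Second-derivative test at each critical point:
  f''(-6) = -60 < 0 → local maximum
  f''(-5) = 44 > 0 → local minimum
  f''(-1) = -140 < 0 → local maximum
  f''(6) = 924 > 0 → local minimum

Critical points: x = -6 (local maximum); x = -5 (local minimum); x = -1 (local maximum); x = 6 (local minimum)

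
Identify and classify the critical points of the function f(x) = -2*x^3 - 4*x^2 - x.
f'(x) = -6*x^2 - 8*x - 1

Solve f'(x) = 0:
  6*x^2 + 8*x + 1 = 0 has no rational roots; quadratic formula: x = (-8 ± √40)/12.
  ⇒ x = -2/3 - sqrt(10)/6 ≈ -1.1937, -2/3 + sqrt(10)/6 ≈ -0.1396

f''(x) = -12*x - 8
Second-derivative test at each critical point:
  f''(-1.1937) = 6.3246 > 0 → local minimum
  f''(-0.1396) = -6.3246 < 0 → local maximum

Critical points: x = -2/3 - sqrt(10)/6 ≈ -1.1937 (local minimum); x = -2/3 + sqrt(10)/6 ≈ -0.1396 (local maximum)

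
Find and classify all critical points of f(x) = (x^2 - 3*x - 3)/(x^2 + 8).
f'(x) = (3*x^2 + 22*x - 24)/(x^4 + 16*x^2 + 64)

Solve f'(x) = 0:
  f'(x) = (3*x^2 + 22*x - 24)/(x^2 + 8)^2; the denominator is positive wherever f is defined, so f'(x) = 0 ⇔ 3*x^2 + 22*x - 24 = 0.
  3*x^2 + 22*x - 24 = 0 has no rational roots; quadratic formula: x = (-22 ± √772)/6.
  ⇒ x = -sqrt(193)/3 - 11/3 ≈ -8.2975, -11/3 + sqrt(193)/3 ≈ 0.9641

f''(x) = 2*(-3*x^3 - 33*x^2 + 72*x + 88)/(x^6 + 24*x^4 + 192*x^2 + 512)
Second-derivative test at each critical point:
  f''(-8.2975) = -0.0047 < 0 → local maximum
  f''(0.9641) = 0.3485 > 0 → local minimum

Critical points: x = -sqrt(193)/3 - 11/3 ≈ -8.2975 (local maximum); x = -11/3 + sqrt(193)/3 ≈ 0.9641 (local minimum)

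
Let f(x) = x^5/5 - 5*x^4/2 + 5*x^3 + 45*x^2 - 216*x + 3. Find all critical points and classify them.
f'(x) = x^4 - 10*x^3 + 15*x^2 + 90*x - 216

Solve f'(x) = 0:
  Factor: x^4 - 10*x^3 + 15*x^2 + 90*x - 216 = (x - 6)*(x - 4)*(x - 3)*(x + 3) = 0.
  ⇒ x = -3, 3, 4, 6

f''(x) = 4*x^3 - 30*x^2 + 30*x + 90
Second-derivative test at each critical point:
  f''(-3) = -378 < 0 → local maximum
  f''(3) = 18 > 0 → local minimum
  f''(4) = -14 < 0 → local maximum
  f''(6) = 54 > 0 → local minimum

Critical points: x = -3 (local maximum); x = 3 (local minimum); x = 4 (local maximum); x = 6 (local minimum)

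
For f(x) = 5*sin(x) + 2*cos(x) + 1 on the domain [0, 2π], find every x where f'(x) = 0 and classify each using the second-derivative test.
f'(x) = -2*sin(x) + 5*cos(x)

Solve f'(x) = 0 on [0, 2π]:
  f'(x) = 0 ⇔ 5*cos(x) = 2*sin(x) ⇔ tan(x) = 5/2, i.e. x = arctan(5/2) + nπ; keep the solutions lying in [0, 2π].
  ⇒ x = atan(5/2) ≈ 1.1903, atan(5/2) + pi ≈ 4.3319

f''(x) = -5*sin(x) - 2*cos(x)
Second-derivative test at each critical point:
  f''(1.1903) = -5.3852 < 0 → local maximum
  f''(4.3319) = 5.3852 > 0 → local minimum

Critical points: x = atan(5/2) ≈ 1.1903 (local maximum); x = atan(5/2) + pi ≈ 4.3319 (local minimum)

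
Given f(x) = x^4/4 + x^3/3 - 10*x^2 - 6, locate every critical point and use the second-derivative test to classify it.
f'(x) = x*(x^2 + x - 20)

Solve f'(x) = 0:
  Factor: x^3 + x^2 - 20*x = x*(x - 4)*(x + 5) = 0.
  ⇒ x = -5, 0, 4

f''(x) = 3*x^2 + 2*x - 20
Second-derivative test at each critical point:
  f''(-5) = 45 > 0 → local minimum
  f''(0) = -20 < 0 → local maximum
  f''(4) = 36 > 0 → local minimum

Critical points: x = -5 (local minimum); x = 0 (local maximum); x = 4 (local minimum)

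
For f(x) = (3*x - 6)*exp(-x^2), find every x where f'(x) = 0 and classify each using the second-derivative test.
f'(x) = 3*(-2*x*(x - 2) + 1)*exp(-x^2)

Solve f'(x) = 0:
  f'(x) = (-6*x^2 + 12*x + 3)·exp(-x^2) and exp(-x^2) > 0 for every x, so f'(x) = 0 ⇔ -6*x^2 + 12*x + 3 = 0.
  Factor: -6*x^2 + 12*x + 3 = -3*(2*x^2 - 4*x - 1); 2*x^2 - 4*x - 1 = 0 has no rational roots; quadratic formula: x = (4 ± √24)/4.
  ⇒ x = 1 - sqrt(6)/2 ≈ -0.2247, 1 + sqrt(6)/2 ≈ 2.2247

f''(x) = 6*(2*x^2*(x - 2) - 3*x + 2)*exp(-x^2)
Second-derivative test at each critical point:
  f''(-0.2247) = 13.9730 > 0 → local minimum
  f''(2.2247) = -0.1042 < 0 → local maximum

Critical points: x = 1 - sqrt(6)/2 ≈ -0.2247 (local minimum); x = 1 + sqrt(6)/2 ≈ 2.2247 (local maximum)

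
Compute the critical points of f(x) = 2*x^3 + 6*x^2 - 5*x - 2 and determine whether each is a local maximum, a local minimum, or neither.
f'(x) = 6*x^2 + 12*x - 5

Solve f'(x) = 0:
  6*x^2 + 12*x - 5 = 0 has no rational roots; quadratic formula: x = (-12 ± √264)/12.
  ⇒ x = -sqrt(66)/6 - 1 ≈ -2.3540, -1 + sqrt(66)/6 ≈ 0.3540

f''(x) = 12*x + 12
Second-derivative test at each critical point:
  f''(-2.3540) = -16.2481 < 0 → local maximum
  f''(0.3540) = 16.2481 > 0 → local minimum

Critical points: x = -sqrt(66)/6 - 1 ≈ -2.3540 (local maximum); x = -1 + sqrt(66)/6 ≈ 0.3540 (local minimum)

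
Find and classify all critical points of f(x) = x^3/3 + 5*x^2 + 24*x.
f'(x) = x^2 + 10*x + 24

Solve f'(x) = 0:
  Factor: x^2 + 10*x + 24 = (x + 4)*(x + 6) = 0.
  ⇒ x = -6, -4

f''(x) = 2*x + 10
Second-derivative test at each critical point:
  f''(-6) = -2 < 0 → local maximum
  f''(-4) = 2 > 0 → local minimum

Critical points: x = -6 (local maximum); x = -4 (local minimum)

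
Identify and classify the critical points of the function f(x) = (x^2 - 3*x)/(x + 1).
f'(x) = (x^2 + 2*x - 3)/(x^2 + 2*x + 1)

Solve f'(x) = 0:
  f'(x) = (x - 1)*(x + 3)/(x + 1)^2; the denominator is positive wherever f is defined, so f'(x) = 0 ⇔ x^2 + 2*x - 3 = 0.
  Factor: x^2 + 2*x - 3 = (x - 1)*(x + 3) = 0.
  ⇒ x = -3, 1

f''(x) = 8/(x^3 + 3*x^2 + 3*x + 1)
Second-derivative test at each critical point:
  f''(-3) = -1 < 0 → local maximum
  f''(1) = 1 > 0 → local minimum

Critical points: x = -3 (local maximum); x = 1 (local minimum)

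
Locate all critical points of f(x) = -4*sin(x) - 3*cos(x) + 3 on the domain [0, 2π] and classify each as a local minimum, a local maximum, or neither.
f'(x) = 3*sin(x) - 4*cos(x)

Solve f'(x) = 0 on [0, 2π]:
  f'(x) = 0 ⇔ -4*cos(x) = -3*sin(x) ⇔ tan(x) = 4/3, i.e. x = arctan(4/3) + nπ; keep the solutions lying in [0, 2π].
  ⇒ x = atan(4/3) ≈ 0.9273, atan(4/3) + pi ≈ 4.0689

f''(x) = 4*sin(x) + 3*cos(x)
Second-derivative test at each critical point:
  f''(0.9273) = 5 > 0 → local minimum
  f''(4.0689) = -5 < 0 → local maximum

Critical points: x = atan(4/3) ≈ 0.9273 (local minimum); x = atan(4/3) + pi ≈ 4.0689 (local maximum)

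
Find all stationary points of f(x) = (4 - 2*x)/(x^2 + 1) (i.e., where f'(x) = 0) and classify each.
f'(x) = 2*(-x^2 + 2*x*(x - 2) - 1)/(x^2 + 1)^2

Solve f'(x) = 0:
  f'(x) = 2*(x^2 - 4*x - 1)/(x^2 + 1)^2; the denominator is positive wherever f is defined, so f'(x) = 0 ⇔ 2*x^2 - 8*x - 2 = 0.
  Factor: 2*x^2 - 8*x - 2 = 2*(x^2 - 4*x - 1); x^2 - 4*x - 1 = 0 has no rational roots; quadratic formula: x = (4 ± √20)/2.
  ⇒ x = 2 - sqrt(5) ≈ -0.2361, 2 + sqrt(5) ≈ 4.2361

f''(x) = 4*(4*x^2*(2 - x) + (3*x - 2)*(x^2 + 1))/(x^2 + 1)^3
Second-derivative test at each critical point:
  f''(-0.2361) = -8.0249 < 0 → local maximum
  f''(4.2361) = 0.0249 > 0 → local minimum

Critical points: x = 2 - sqrt(5) ≈ -0.2361 (local maximum); x = 2 + sqrt(5) ≈ 4.2361 (local minimum)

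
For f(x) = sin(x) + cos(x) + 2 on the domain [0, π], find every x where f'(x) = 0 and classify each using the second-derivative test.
f'(x) = -sin(x) + cos(x)

Solve f'(x) = 0 on [0, π]:
  f'(x) = 0 ⇔ cos(x) = sin(x) ⇔ tan(x) = 1, i.e. x = arctan(1) + nπ; keep the solutions lying in [0, π].
  ⇒ x = pi/4 ≈ 0.7854

f''(x) = -sin(x) - cos(x)
Second-derivative test at each critical point:
  f''(0.7854) = -1.4142 < 0 → local maximum

Critical points: x = pi/4 ≈ 0.7854 (local maximum)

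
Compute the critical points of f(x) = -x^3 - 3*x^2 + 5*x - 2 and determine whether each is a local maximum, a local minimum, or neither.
f'(x) = -3*x^2 - 6*x + 5

Solve f'(x) = 0:
  3*x^2 + 6*x - 5 = 0 has no rational roots; quadratic formula: x = (-6 ± √96)/6.
  ⇒ x = -2*sqrt(6)/3 - 1 ≈ -2.6330, -1 + 2*sqrt(6)/3 ≈ 0.6330

f''(x) = -6*x - 6
Second-derivative test at each critical point:
  f''(-2.6330) = 9.7980 > 0 → local minimum
  f''(0.6330) = -9.7980 < 0 → local maximum

Critical points: x = -2*sqrt(6)/3 - 1 ≈ -2.6330 (local minimum); x = -1 + 2*sqrt(6)/3 ≈ 0.6330 (local maximum)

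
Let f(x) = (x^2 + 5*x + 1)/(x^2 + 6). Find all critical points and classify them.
f'(x) = 5*(-x^2 + 2*x + 6)/(x^4 + 12*x^2 + 36)

Solve f'(x) = 0:
  f'(x) = -5*(x^2 - 2*x - 6)/(x^2 + 6)^2; the denominator is positive wherever f is defined, so f'(x) = 0 ⇔ -5*x^2 + 10*x + 30 = 0.
  Factor: -5*x^2 + 10*x + 30 = -5*(x^2 - 2*x - 6); x^2 - 2*x - 6 = 0 has no rational roots; quadratic formula: x = (2 ± √28)/2.
  ⇒ x = 1 - sqrt(7) ≈ -1.6458, 1 + sqrt(7) ≈ 3.6458

f''(x) = 10*(x^3 - 3*x^2 - 18*x + 6)/(x^6 + 18*x^4 + 108*x^2 + 216)
Second-derivative test at each critical point:
  f''(-1.6458) = 0.3489 > 0 → local minimum
  f''(3.6458) = -0.0711 < 0 → local maximum

Critical points: x = 1 - sqrt(7) ≈ -1.6458 (local minimum); x = 1 + sqrt(7) ≈ 3.6458 (local maximum)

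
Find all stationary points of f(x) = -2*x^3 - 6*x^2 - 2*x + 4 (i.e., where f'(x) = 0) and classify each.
f'(x) = -6*x^2 - 12*x - 2

Solve f'(x) = 0:
  Factor: -6*x^2 - 12*x - 2 = -2*(3*x^2 + 6*x + 1); 3*x^2 + 6*x + 1 = 0 has no rational roots; quadratic formula: x = (-6 ± √24)/6.
  ⇒ x = -1 - sqrt(6)/3 ≈ -1.8165, -1 + sqrt(6)/3 ≈ -0.1835

f''(x) = -12*x - 12
Second-derivative test at each critical point:
  f''(-1.8165) = 9.7980 > 0 → local minimum
  f''(-0.1835) = -9.7980 < 0 → local maximum

Critical points: x = -1 - sqrt(6)/3 ≈ -1.8165 (local minimum); x = -1 + sqrt(6)/3 ≈ -0.1835 (local maximum)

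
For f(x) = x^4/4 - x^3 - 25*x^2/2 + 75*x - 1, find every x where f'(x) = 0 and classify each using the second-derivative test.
f'(x) = x^3 - 3*x^2 - 25*x + 75

Solve f'(x) = 0:
  Factor: x^3 - 3*x^2 - 25*x + 75 = (x - 5)*(x - 3)*(x + 5) = 0.
  ⇒ x = -5, 3, 5

f''(x) = 3*x^2 - 6*x - 25
Second-derivative test at each critical point:
  f''(-5) = 80 > 0 → local minimum
  f''(3) = -16 < 0 → local maximum
  f''(5) = 20 > 0 → local minimum

Critical points: x = -5 (local minimum); x = 3 (local maximum); x = 5 (local minimum)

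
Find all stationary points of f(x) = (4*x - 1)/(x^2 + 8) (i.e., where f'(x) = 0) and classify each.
f'(x) = 2*(-2*x^2 + x + 16)/(x^4 + 16*x^2 + 64)

Solve f'(x) = 0:
  f'(x) = -2*(2*x^2 - x - 16)/(x^2 + 8)^2; the denominator is positive wherever f is defined, so f'(x) = 0 ⇔ -4*x^2 + 2*x + 32 = 0.
  Factor: -4*x^2 + 2*x + 32 = -2*(2*x^2 - x - 16); 2*x^2 - x - 16 = 0 has no rational roots; quadratic formula: x = (1 ± √129)/4.
  ⇒ x = 1/4 - sqrt(129)/4 ≈ -2.5895, 1/4 + sqrt(129)/4 ≈ 3.0895

f''(x) = 2*(4*x^2*(4*x - 1) + (1 - 12*x)*(x^2 + 8))/(x^2 + 8)^3
Second-derivative test at each critical point:
  f''(-2.5895) = 0.1050 > 0 → local minimum
  f''(3.0895) = -0.0738 < 0 → local maximum

Critical points: x = 1/4 - sqrt(129)/4 ≈ -2.5895 (local minimum); x = 1/4 + sqrt(129)/4 ≈ 3.0895 (local maximum)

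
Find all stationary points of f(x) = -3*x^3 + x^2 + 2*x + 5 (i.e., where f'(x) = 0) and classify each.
f'(x) = -9*x^2 + 2*x + 2

Solve f'(x) = 0:
  9*x^2 - 2*x - 2 = 0 has no rational roots; quadratic formula: x = (2 ± √76)/18.
  ⇒ x = 1/9 - sqrt(19)/9 ≈ -0.3732, 1/9 + sqrt(19)/9 ≈ 0.5954

f''(x) = 2 - 18*x
Second-derivative test at each critical point:
  f''(-0.3732) = 8.7178 > 0 → local minimum
  f''(0.5954) = -8.7178 < 0 → local maximum

Critical points: x = 1/9 - sqrt(19)/9 ≈ -0.3732 (local minimum); x = 1/9 + sqrt(19)/9 ≈ 0.5954 (local maximum)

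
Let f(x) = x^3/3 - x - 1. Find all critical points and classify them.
f'(x) = x^2 - 1

Solve f'(x) = 0:
  Factor: x^2 - 1 = (x - 1)*(x + 1) = 0.
  ⇒ x = -1, 1

f''(x) = 2*x
Second-derivative test at each critical point:
  f''(-1) = -2 < 0 → local maximum
  f''(1) = 2 > 0 → local minimum

Critical points: x = -1 (local maximum); x = 1 (local minimum)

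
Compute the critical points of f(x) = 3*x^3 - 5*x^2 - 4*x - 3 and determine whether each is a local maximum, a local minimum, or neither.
f'(x) = 9*x^2 - 10*x - 4

Solve f'(x) = 0:
  9*x^2 - 10*x - 4 = 0 has no rational roots; quadratic formula: x = (10 ± √244)/18.
  ⇒ x = 5/9 - sqrt(61)/9 ≈ -0.3122, 5/9 + sqrt(61)/9 ≈ 1.4234

f''(x) = 18*x - 10
Second-derivative test at each critical point:
  f''(-0.3122) = -15.6205 < 0 → local maximum
  f''(1.4234) = 15.6205 > 0 → local minimum

Critical points: x = 5/9 - sqrt(61)/9 ≈ -0.3122 (local maximum); x = 5/9 + sqrt(61)/9 ≈ 1.4234 (local minimum)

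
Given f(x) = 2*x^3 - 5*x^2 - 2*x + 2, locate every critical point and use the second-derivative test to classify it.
f'(x) = 6*x^2 - 10*x - 2

Solve f'(x) = 0:
  Factor: 6*x^2 - 10*x - 2 = 2*(3*x^2 - 5*x - 1); 3*x^2 - 5*x - 1 = 0 has no rational roots; quadratic formula: x = (5 ± √37)/6.
  ⇒ x = 5/6 - sqrt(37)/6 ≈ -0.1805, 5/6 + sqrt(37)/6 ≈ 1.8471

f''(x) = 12*x - 10
Second-derivative test at each critical point:
  f''(-0.1805) = -12.1655 < 0 → local maximum
  f''(1.8471) = 12.1655 > 0 → local minimum

Critical points: x = 5/6 - sqrt(37)/6 ≈ -0.1805 (local maximum); x = 5/6 + sqrt(37)/6 ≈ 1.8471 (local minimum)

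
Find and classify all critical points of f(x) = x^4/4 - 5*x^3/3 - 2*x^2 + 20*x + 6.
f'(x) = x^3 - 5*x^2 - 4*x + 20

Solve f'(x) = 0:
  Factor: x^3 - 5*x^2 - 4*x + 20 = (x - 5)*(x - 2)*(x + 2) = 0.
  ⇒ x = -2, 2, 5

f''(x) = 3*x^2 - 10*x - 4
Second-derivative test at each critical point:
  f''(-2) = 28 > 0 → local minimum
  f''(2) = -12 < 0 → local maximum
  f''(5) = 21 > 0 → local minimum

Critical points: x = -2 (local minimum); x = 2 (local maximum); x = 5 (local minimum)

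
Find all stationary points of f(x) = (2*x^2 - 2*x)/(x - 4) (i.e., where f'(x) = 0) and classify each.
f'(x) = 2*(x^2 - 8*x + 4)/(x^2 - 8*x + 16)

Solve f'(x) = 0:
  f'(x) = 2*(x^2 - 8*x + 4)/(x - 4)^2; the denominator is positive wherever f is defined, so f'(x) = 0 ⇔ 2*x^2 - 16*x + 8 = 0.
  Factor: 2*x^2 - 16*x + 8 = 2*(x^2 - 8*x + 4); x^2 - 8*x + 4 = 0 has no rational roots; quadratic formula: x = (8 ± √48)/2.
  ⇒ x = 4 - 2*sqrt(3) ≈ 0.5359, 2*sqrt(3) + 4 ≈ 7.4641

f''(x) = 48/(x^3 - 12*x^2 + 48*x - 64)
Second-derivative test at each critical point:
  f''(0.5359) = -1.1547 < 0 → local maximum
  f''(7.4641) = 1.1547 > 0 → local minimum

Critical points: x = 4 - 2*sqrt(3) ≈ 0.5359 (local maximum); x = 2*sqrt(3) + 4 ≈ 7.4641 (local minimum)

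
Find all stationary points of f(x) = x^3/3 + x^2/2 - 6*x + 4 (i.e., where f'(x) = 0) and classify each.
f'(x) = x^2 + x - 6

Solve f'(x) = 0:
  Factor: x^2 + x - 6 = (x - 2)*(x + 3) = 0.
  ⇒ x = -3, 2

f''(x) = 2*x + 1
Second-derivative test at each critical point:
  f''(-3) = -5 < 0 → local maximum
  f''(2) = 5 > 0 → local minimum

Critical points: x = -3 (local maximum); x = 2 (local minimum)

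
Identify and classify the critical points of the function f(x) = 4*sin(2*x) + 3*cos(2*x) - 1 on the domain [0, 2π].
f'(x) = -6*sin(2*x) + 8*cos(2*x)

Solve f'(x) = 0 on [0, 2π]:
  f'(x) = 0 ⇔ 4*cos(2*x) = 3*sin(2*x) ⇔ tan(2*x) = 4/3, i.e. 2*x = arctan(4/3) + nπ; keep the solutions lying in [0, 2π].
  ⇒ x = atan(4/3)/2 ≈ 0.4636, atan(4/3)/2 + pi/2 ≈ 2.0344, atan(4/3)/2 + pi ≈ 3.6052, atan(4/3)/2 + 3*pi/2 ≈ 5.1760

f''(x) = -16*sin(2*x) - 12*cos(2*x)
Second-derivative test at each critical point:
  f''(0.4636) = -20 < 0 → local maximum
  f''(2.0344) = 20 > 0 → local minimum
  f''(3.6052) = -20 < 0 → local maximum
  f''(5.1760) = 20 > 0 → local minimum

Critical points: x = atan(4/3)/2 ≈ 0.4636 (local maximum); x = atan(4/3)/2 + pi/2 ≈ 2.0344 (local minimum); x = atan(4/3)/2 + pi ≈ 3.6052 (local maximum); x = atan(4/3)/2 + 3*pi/2 ≈ 5.1760 (local minimum)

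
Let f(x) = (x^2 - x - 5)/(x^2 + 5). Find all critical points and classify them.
f'(x) = (x^2 + 20*x - 5)/(x^4 + 10*x^2 + 25)

Solve f'(x) = 0:
  f'(x) = (x^2 + 20*x - 5)/(x^2 + 5)^2; the denominator is positive wherever f is defined, so f'(x) = 0 ⇔ x^2 + 20*x - 5 = 0.
  x^2 + 20*x - 5 = 0 has no rational roots; quadratic formula: x = (-20 ± √420)/2.
  ⇒ x = -sqrt(105) - 10 ≈ -20.2470, -10 + sqrt(105) ≈ 0.2470

f''(x) = 2*(-x^3 - 30*x^2 + 15*x + 50)/(x^6 + 15*x^4 + 75*x^2 + 125)
Second-derivative test at each critical point:
  f''(-20.2470) = -1.190e-04 < 0 → local maximum
  f''(0.2470) = 0.8001 > 0 → local minimum

Critical points: x = -sqrt(105) - 10 ≈ -20.2470 (local maximum); x = -10 + sqrt(105) ≈ 0.2470 (local minimum)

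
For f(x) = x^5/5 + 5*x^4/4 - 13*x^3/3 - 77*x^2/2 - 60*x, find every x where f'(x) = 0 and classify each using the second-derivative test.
f'(x) = x^4 + 5*x^3 - 13*x^2 - 77*x - 60

Solve f'(x) = 0:
  Factor: x^4 + 5*x^3 - 13*x^2 - 77*x - 60 = (x - 4)*(x + 1)*(x + 3)*(x + 5) = 0.
  ⇒ x = -5, -3, -1, 4

f''(x) = 4*x^3 + 15*x^2 - 26*x - 77
Second-derivative test at each critical point:
  f''(-5) = -72 < 0 → local maximum
  f''(-3) = 28 > 0 → local minimum
  f''(-1) = -40 < 0 → local maximum
  f''(4) = 315 > 0 → local minimum

Critical points: x = -5 (local maximum); x = -3 (local minimum); x = -1 (local maximum); x = 4 (local minimum)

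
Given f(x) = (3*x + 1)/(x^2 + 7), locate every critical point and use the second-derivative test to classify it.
f'(x) = (-3*x^2 - 2*x + 21)/(x^4 + 14*x^2 + 49)

Solve f'(x) = 0:
  f'(x) = -(x + 3)*(3*x - 7)/(x^2 + 7)^2; the denominator is positive wherever f is defined, so f'(x) = 0 ⇔ -3*x^2 - 2*x + 21 = 0.
  Factor: -3*x^2 - 2*x + 21 = -(x + 3)*(3*x - 7) = 0.
  ⇒ x = -3, 7/3

f''(x) = 2*(4*x^2*(3*x + 1) - (9*x + 1)*(x^2 + 7))/(x^2 + 7)^3
Second-derivative test at each critical point:
  f''(-3) = 1/16 > 0 → local minimum
  f''(7/3) = -81/784 < 0 → local maximum

Critical points: x = -3 (local minimum); x = 7/3 (local maximum)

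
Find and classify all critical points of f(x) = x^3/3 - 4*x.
f'(x) = x^2 - 4

Solve f'(x) = 0:
  Factor: x^2 - 4 = (x - 2)*(x + 2) = 0.
  ⇒ x = -2, 2

f''(x) = 2*x
Second-derivative test at each critical point:
  f''(-2) = -4 < 0 → local maximum
  f''(2) = 4 > 0 → local minimum

Critical points: x = -2 (local maximum); x = 2 (local minimum)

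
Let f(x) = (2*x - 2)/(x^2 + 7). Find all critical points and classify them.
f'(x) = 2*(x^2 - 2*x*(x - 1) + 7)/(x^2 + 7)^2

Solve f'(x) = 0:
  f'(x) = -2*(x^2 - 2*x - 7)/(x^2 + 7)^2; the denominator is positive wherever f is defined, so f'(x) = 0 ⇔ -2*x^2 + 4*x + 14 = 0.
  Factor: -2*x^2 + 4*x + 14 = -2*(x^2 - 2*x - 7); x^2 - 2*x - 7 = 0 has no rational roots; quadratic formula: x = (2 ± √32)/2.
  ⇒ x = 1 - 2*sqrt(2) ≈ -1.8284, 1 + 2*sqrt(2) ≈ 3.8284

f''(x) = 4*(4*x^2*(x - 1) + (1 - 3*x)*(x^2 + 7))/(x^2 + 7)^3
Second-derivative test at each critical point:
  f''(-1.8284) = 0.1058 > 0 → local minimum
  f''(3.8284) = -0.0241 < 0 → local maximum

Critical points: x = 1 - 2*sqrt(2) ≈ -1.8284 (local minimum); x = 1 + 2*sqrt(2) ≈ 3.8284 (local maximum)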